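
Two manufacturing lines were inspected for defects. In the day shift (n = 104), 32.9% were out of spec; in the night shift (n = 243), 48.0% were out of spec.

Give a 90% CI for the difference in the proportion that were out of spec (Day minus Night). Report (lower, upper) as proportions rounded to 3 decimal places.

The two standard errors are √(0.3290×0.6710/104) = 0.04607 and √(0.4800×0.5200/243) = 0.03205.
Because the samples are independent, SE_diff = √(0.04607² + 0.03205²) = 0.05612.
Using z* = 1.645 for 90%, ME = 1.645 × 0.05612 = 0.09232.
p̂₁ − p̂₂ = -0.1510; interval -0.1510 ± 0.09232 gives (-0.243, -0.059).

(-0.243, -0.059)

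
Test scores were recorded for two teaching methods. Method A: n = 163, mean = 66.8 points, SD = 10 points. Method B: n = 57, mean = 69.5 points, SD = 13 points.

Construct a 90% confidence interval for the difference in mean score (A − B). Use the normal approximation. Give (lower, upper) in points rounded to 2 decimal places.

(-5.81, 0.41)

SE₁ = s₁/√n₁ = 10/√163 = 0.7833; SE₂ = 13/√57 = 1.7219.
Independent samples, unequal variances: SE_diff = √(SE₁² + SE₂²) = √(0.61355889 + 2.96493961) = 1.8917.
z* = 1.645, so margin of error = 1.645 × 1.8917 = 3.1118.
Difference in means = 66.8 − 69.5 = -2.7000.
-2.7000 ± 3.1118 → (-5.81, 0.41).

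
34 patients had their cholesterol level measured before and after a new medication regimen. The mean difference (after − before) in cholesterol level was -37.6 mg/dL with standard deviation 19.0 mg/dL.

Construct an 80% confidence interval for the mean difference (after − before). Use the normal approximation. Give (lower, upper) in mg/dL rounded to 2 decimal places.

(-41.78, -33.42)

This is a matched-pairs design, so SE = s_d/√n = 19.0/√34 = 3.2585.
Margin = 1.282 × 3.2585 = 4.1774; the interval is -37.6 ± 4.1774 = (-41.78, -33.42).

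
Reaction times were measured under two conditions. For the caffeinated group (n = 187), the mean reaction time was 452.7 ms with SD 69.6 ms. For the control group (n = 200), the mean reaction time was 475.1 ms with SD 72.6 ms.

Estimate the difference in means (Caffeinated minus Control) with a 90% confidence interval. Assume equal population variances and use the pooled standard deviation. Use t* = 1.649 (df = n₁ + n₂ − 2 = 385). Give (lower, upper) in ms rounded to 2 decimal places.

s_p = √[((n₁−1)s₁² + (n₂−1)s₂²)/(n₁+n₂−2)] = √[(186·69.6² + 199·72.6²)/385] = 71.1664.
SE = 71.1664·√(1/187 + 1/200) = 7.2393.
With t* = 1.649, margin = 1.649 × 7.2393 = 11.9376.
x̄₁ − x̄₂ = 452.7 − 475.1 = -22.4000; interval -22.4000 ± 11.9376 = (-34.34, -10.46).

(-34.34, -10.46)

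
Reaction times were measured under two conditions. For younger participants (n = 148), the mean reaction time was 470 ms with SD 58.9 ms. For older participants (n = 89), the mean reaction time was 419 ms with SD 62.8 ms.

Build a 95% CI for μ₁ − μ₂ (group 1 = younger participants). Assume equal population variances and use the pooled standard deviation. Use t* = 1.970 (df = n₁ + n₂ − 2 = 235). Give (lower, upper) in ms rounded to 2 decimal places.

s_p = √[((n₁−1)s₁² + (n₂−1)s₂²)/(n₁+n₂−2)] = √[(147·58.9² + 88·62.8²)/235] = 60.3899.
SE = 60.3899·√(1/148 + 1/89) = 8.1005.
With t* = 1.970, margin = 1.970 × 8.1005 = 15.9580.
x̄₁ − x̄₂ = 470 − 419 = 51.0000; interval 51.0000 ± 15.9580 = (35.04, 66.96).

(35.04, 66.96)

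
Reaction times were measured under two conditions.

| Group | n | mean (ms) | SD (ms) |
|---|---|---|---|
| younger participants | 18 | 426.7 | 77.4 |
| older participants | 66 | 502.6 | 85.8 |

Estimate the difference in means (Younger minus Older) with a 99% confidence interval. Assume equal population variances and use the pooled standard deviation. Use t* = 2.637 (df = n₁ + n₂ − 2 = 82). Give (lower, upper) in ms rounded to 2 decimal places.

s_p = √[((n₁−1)s₁² + (n₂−1)s₂²)/(n₁+n₂−2)] = √[(17·77.4² + 65·85.8²)/82] = 84.1275.
SE = 84.1275·√(1/18 + 1/66) = 22.3702.
With t* = 2.637, margin = 2.637 × 22.3702 = 58.9902.
x̄₁ − x̄₂ = 426.7 − 502.6 = -75.9000; interval -75.9000 ± 58.9902 = (-134.89, -16.91).

(-134.89, -16.91)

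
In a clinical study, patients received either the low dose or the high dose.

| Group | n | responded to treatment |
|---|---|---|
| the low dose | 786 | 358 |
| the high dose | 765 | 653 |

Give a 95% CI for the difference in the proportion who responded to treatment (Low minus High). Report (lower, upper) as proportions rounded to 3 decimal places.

Sample proportions: 358/786 = 0.4555, 653/765 = 0.8536.
Each SE is √(p̂(1−p̂)/n): √(0.4555·0.5445/786) = 0.01776 and √(0.8536·0.1464/765) = 0.01278.
SE(p̂₁ − p̂₂) = √(SE₁² + SE₂²) = √(0.0003154176 + 0.0001633284) = 0.02188, since the two samples are independent.
At 95% confidence z* = 1.960; margin = 1.960 × 0.02188 = 0.04288.
The difference is 0.4555 − 0.8536 = -0.3981, so the interval is -0.3981 ± 0.04288 = (-0.441, -0.355).

(-0.441, -0.355)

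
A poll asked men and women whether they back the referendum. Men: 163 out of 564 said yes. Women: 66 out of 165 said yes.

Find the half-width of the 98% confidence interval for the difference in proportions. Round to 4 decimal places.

Sample proportions: 163/564 = 0.2890, 66/165 = 0.4000.
Each SE is √(p̂(1−p̂)/n): √(0.2890·0.7110/564) = 0.01909 and √(0.4000·0.6000/165) = 0.03814.
SE(p̂₁ − p̂₂) = √(SE₁² + SE₂²) = √(0.0003644281 + 0.0014546596) = 0.04265, since the two samples are independent.
At 98% confidence z* = 2.326; margin = 2.326 × 0.04265 = 0.09920.

0.0992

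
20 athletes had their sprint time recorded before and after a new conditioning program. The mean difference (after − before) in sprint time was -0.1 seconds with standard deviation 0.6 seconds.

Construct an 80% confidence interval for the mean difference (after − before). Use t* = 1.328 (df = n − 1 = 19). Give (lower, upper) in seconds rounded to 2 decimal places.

Paired design: SE = s_d/√n = 0.6/√20 = 0.1342.
t* = 1.328; margin of error = 1.328 × 0.1342 = 0.1782.
-0.1 ± 0.1782 → (-0.28, 0.08).

(-0.28, 0.08)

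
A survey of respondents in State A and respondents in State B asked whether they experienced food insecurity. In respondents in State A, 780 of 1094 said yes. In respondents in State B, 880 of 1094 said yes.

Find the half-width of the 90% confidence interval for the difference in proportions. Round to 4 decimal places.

0.0299

Sample proportions: 780/1094 = 0.7130, 880/1094 = 0.8044.
Each SE is √(p̂(1−p̂)/n): √(0.7130·0.2870/1094) = 0.01368 and √(0.8044·0.1956/1094) = 0.01199.
SE(p̂₁ − p̂₂) = √(SE₁² + SE₂²) = √(0.0001871424 + 0.0001437601) = 0.01819, since the two samples are independent.
At 90% confidence z* = 1.645; margin = 1.645 × 0.01819 = 0.02992.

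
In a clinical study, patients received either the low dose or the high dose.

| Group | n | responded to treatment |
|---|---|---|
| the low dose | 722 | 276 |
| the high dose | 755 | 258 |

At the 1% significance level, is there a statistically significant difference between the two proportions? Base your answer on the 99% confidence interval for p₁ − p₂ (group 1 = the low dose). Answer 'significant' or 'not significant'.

p̂₁ = 276/722 = 0.3823 and p̂₂ = 258/755 = 0.3417.
SE₁ = √(p̂₁(1−p̂₁)/n₁) = √(0.3823·0.6177/722) = 0.01809; SE₂ = √(0.3417·0.6583/755) = 0.01726.
Independent samples: SE of the difference = √(SE₁² + SE₂²) = √(0.0003272481 + 0.0002979076) = 0.02500.
z* for 99% confidence is 2.576, so the margin of error is 2.576 × 0.02500 = 0.06440.
Point estimate p̂₁ − p̂₂ = 0.3823 − 0.3417 = 0.0406.
0.0406 ± 0.06440 → (-0.02380, 0.10500).
The interval (-0.02380, 0.10500) contains 0, so the difference is not significant.

not significant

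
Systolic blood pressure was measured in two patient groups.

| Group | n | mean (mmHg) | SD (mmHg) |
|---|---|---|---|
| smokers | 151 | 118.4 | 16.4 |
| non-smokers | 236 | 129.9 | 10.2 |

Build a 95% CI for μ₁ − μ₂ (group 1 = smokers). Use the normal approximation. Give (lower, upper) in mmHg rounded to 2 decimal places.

Per-group SEs: s₁/√n₁ = 16.4/√151 = 1.3346, s₂/√n₂ = 10.2/√236 = 0.6640.
Unpooled SE of the difference: √(1.78115716 + 0.440896) = 1.4907.
Margin of error = z* · SE = 1.960 × 1.4907 = 2.9218.
x̄₁ − x̄₂ = 118.4 − 129.9 = -11.5000.
CI: -11.5000 ± 2.9218 = (-14.42, -8.58).

(-14.42, -8.58)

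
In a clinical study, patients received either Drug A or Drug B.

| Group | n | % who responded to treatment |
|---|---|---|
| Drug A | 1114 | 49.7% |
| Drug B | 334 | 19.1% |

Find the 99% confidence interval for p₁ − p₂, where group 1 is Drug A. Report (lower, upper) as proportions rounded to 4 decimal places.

(0.2385, 0.3735)

SE₁ = √(p̂₁(1−p̂₁)/n₁) = √(0.4970·0.5030/1114) = 0.01498; SE₂ = √(0.1910·0.8090/334) = 0.02151.
Independent samples: SE of the difference = √(SE₁² + SE₂²) = √(0.0002244004 + 0.0004626801) = 0.02621.
z* for 99% confidence is 2.576, so the margin of error is 2.576 × 0.02621 = 0.06752.
Point estimate p̂₁ − p̂₂ = 0.4970 − 0.1910 = 0.3060.
0.3060 ± 0.06752 → (0.2385, 0.3735).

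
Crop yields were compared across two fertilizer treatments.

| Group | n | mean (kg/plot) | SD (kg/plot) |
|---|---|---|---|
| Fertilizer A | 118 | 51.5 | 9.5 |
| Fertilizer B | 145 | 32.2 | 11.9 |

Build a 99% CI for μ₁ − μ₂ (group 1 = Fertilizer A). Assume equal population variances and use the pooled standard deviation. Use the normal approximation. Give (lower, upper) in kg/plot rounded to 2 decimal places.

(15.82, 22.78)

Pooled variance s_p² = [117·9.5² + 144·11.9²] / (118+145−2) = 118.5866, so s_p = 10.8897.
SE_diff = s_p·√(1/n₁ + 1/n₂) = 10.8897·√(1/118 + 1/145) = 1.3501.
z* = 2.576; margin = 2.576 × 1.3501 = 3.4779.
Difference = 51.5 − 32.2 = 19.3000.
19.3000 ± 3.4779 → (15.82, 22.78).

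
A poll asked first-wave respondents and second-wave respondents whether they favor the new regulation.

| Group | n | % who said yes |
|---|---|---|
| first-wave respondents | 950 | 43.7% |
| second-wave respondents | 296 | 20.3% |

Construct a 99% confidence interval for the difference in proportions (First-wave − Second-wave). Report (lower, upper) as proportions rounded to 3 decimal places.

(0.161, 0.307)

The two standard errors are √(0.4370×0.5630/950) = 0.01609 and √(0.2030×0.7970/296) = 0.02338.
Because the samples are independent, SE_diff = √(0.01609² + 0.02338²) = 0.02838.
Using z* = 2.576 for 99%, ME = 2.576 × 0.02838 = 0.07311.
p̂₁ − p̂₂ = 0.2340; interval 0.2340 ± 0.07311 gives (0.161, 0.307).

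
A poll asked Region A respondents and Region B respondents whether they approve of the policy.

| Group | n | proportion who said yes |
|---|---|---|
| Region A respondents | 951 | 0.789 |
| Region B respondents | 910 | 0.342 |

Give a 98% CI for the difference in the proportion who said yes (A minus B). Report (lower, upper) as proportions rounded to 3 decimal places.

(0.399, 0.495)

Each SE is √(p̂(1−p̂)/n): √(0.7890·0.2110/951) = 0.01323 and √(0.3420·0.6580/910) = 0.01573.
SE(p̂₁ − p̂₂) = √(SE₁² + SE₂²) = √(0.0001750329 + 0.0002474329) = 0.02055, since the two samples are independent.
At 98% confidence z* = 2.326; margin = 2.326 × 0.02055 = 0.04780.
The difference is 0.7890 − 0.3420 = 0.4470, so the interval is 0.4470 ± 0.04780 = (0.399, 0.495).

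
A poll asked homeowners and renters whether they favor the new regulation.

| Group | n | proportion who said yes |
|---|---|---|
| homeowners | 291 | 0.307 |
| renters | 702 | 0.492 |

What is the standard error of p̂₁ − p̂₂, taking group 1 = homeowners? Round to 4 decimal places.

0.0330

The two standard errors are √(0.3070×0.6930/291) = 0.02704 and √(0.4920×0.5080/702) = 0.01887.
Because the samples are independent, SE_diff = √(0.02704² + 0.01887²) = 0.03297.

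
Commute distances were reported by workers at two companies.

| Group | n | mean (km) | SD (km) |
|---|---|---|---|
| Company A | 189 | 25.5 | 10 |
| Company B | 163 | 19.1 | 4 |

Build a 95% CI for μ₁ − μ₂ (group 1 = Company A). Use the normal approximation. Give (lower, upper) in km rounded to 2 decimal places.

SE₁ = s₁/√n₁ = 10/√189 = 0.7274; SE₂ = 4/√163 = 0.3133.
Independent samples, unequal variances: SE_diff = √(SE₁² + SE₂²) = √(0.52911076 + 0.09815689) = 0.7920.
z* = 1.960, so margin of error = 1.960 × 0.7920 = 1.5523.
Difference in means = 25.5 − 19.1 = 6.4000.
6.4000 ± 1.5523 → (4.85, 7.95).

(4.85, 7.95)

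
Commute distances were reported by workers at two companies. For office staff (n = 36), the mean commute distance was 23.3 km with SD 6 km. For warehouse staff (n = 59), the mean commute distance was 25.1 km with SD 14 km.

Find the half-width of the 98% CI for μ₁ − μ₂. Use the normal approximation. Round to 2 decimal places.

4.84

Per-group SEs: s₁/√n₁ = 6/√36 = 1.0000, s₂/√n₂ = 14/√59 = 1.8226.
Unpooled SE of the difference: √(1.0 + 3.32187076) = 2.0789.
Margin of error = z* · SE = 2.326 × 2.0789 = 4.8355.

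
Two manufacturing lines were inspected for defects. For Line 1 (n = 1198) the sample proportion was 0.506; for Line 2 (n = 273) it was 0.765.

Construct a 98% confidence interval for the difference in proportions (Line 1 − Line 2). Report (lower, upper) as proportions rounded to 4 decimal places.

(-0.3275, -0.1905)

The two standard errors are √(0.5060×0.4940/1198) = 0.01444 and √(0.7650×0.2350/273) = 0.02566.
Because the samples are independent, SE_diff = √(0.01444² + 0.02566²) = 0.02944.
Using z* = 2.326 for 98%, ME = 2.326 × 0.02944 = 0.06848.
p̂₁ − p̂₂ = -0.2590; interval -0.2590 ± 0.06848 gives (-0.3275, -0.1905).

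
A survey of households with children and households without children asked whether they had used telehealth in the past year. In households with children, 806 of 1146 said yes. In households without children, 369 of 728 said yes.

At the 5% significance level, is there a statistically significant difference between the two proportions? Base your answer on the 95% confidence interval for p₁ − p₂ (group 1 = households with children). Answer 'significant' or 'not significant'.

significant

p̂₁ = 806/1146 = 0.7033 and p̂₂ = 369/728 = 0.5069.
SE₁ = √(p̂₁(1−p̂₁)/n₁) = √(0.7033·0.2967/1146) = 0.01349; SE₂ = √(0.5069·0.4931/728) = 0.01853.
Independent samples: SE of the difference = √(SE₁² + SE₂²) = √(0.0001819801 + 0.0003433609) = 0.02292.
z* for 95% confidence is 1.960, so the margin of error is 1.960 × 0.02292 = 0.04492.
Point estimate p̂₁ − p̂₂ = 0.7033 − 0.5069 = 0.1964.
0.1964 ± 0.04492 → (0.15148, 0.24132).
The interval (0.15148, 0.24132) does not contain 0, so the difference is significant.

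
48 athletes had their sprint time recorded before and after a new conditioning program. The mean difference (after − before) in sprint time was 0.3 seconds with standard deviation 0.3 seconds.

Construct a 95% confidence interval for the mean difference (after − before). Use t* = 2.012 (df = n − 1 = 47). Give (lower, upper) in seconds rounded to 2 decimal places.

Paired design: SE = s_d/√n = 0.3/√48 = 0.0433.
t* = 2.012; margin of error = 2.012 × 0.0433 = 0.0871.
0.3 ± 0.0871 → (0.21, 0.39).

(0.21, 0.39)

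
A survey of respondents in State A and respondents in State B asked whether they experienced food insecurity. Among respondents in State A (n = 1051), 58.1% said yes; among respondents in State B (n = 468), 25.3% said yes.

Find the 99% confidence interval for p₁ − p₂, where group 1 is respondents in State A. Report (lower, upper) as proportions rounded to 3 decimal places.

SE₁ = √(p̂₁(1−p̂₁)/n₁) = √(0.5810·0.4190/1051) = 0.01522; SE₂ = √(0.2530·0.7470/468) = 0.02010.
Independent samples: SE of the difference = √(SE₁² + SE₂²) = √(0.0002316484 + 0.00040401) = 0.02521.
z* for 99% confidence is 2.576, so the margin of error is 2.576 × 0.02521 = 0.06494.
Point estimate p̂₁ − p̂₂ = 0.5810 − 0.2530 = 0.3280.
0.3280 ± 0.06494 → (0.263, 0.393).

(0.263, 0.393)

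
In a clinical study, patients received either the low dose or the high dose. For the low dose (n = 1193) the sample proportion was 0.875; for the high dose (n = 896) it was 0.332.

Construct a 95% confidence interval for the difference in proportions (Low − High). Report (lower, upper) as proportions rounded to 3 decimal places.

SE₁ = √(p̂₁(1−p̂₁)/n₁) = √(0.8750·0.1250/1193) = 0.00958; SE₂ = √(0.3320·0.6680/896) = 0.01573.
Independent samples: SE of the difference = √(SE₁² + SE₂²) = √(0.0000917764 + 0.0002474329) = 0.01842.
z* for 95% confidence is 1.960, so the margin of error is 1.960 × 0.01842 = 0.03610.
Point estimate p̂₁ − p̂₂ = 0.8750 − 0.3320 = 0.5430.
0.5430 ± 0.03610 → (0.507, 0.579).

(0.507, 0.579)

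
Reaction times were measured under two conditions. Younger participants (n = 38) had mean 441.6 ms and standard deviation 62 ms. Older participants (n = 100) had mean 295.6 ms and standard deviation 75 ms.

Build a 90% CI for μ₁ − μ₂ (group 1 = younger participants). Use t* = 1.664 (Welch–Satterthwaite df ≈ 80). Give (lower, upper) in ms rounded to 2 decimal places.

Per-group SEs: s₁/√n₁ = 62/√38 = 10.0577, s₂/√n₂ = 75/√100 = 7.5000.
Unpooled SE of the difference: √(101.15732929 + 56.25) = 12.5462.
Margin of error = t* · SE = 1.664 × 12.5462 = 20.8769.
x̄₁ − x̄₂ = 441.6 − 295.6 = 146.0000.
CI: 146.0000 ± 20.8769 = (125.12, 166.88).

(125.12, 166.88)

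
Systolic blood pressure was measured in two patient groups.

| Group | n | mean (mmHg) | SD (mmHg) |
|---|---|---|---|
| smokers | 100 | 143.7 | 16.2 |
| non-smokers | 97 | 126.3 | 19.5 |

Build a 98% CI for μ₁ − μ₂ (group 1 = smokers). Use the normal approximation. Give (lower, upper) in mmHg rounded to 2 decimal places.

Per-group SEs: s₁/√n₁ = 16.2/√100 = 1.6200, s₂/√n₂ = 19.5/√97 = 1.9799.
Unpooled SE of the difference: √(2.6244 + 3.92000401) = 2.5582.
Margin of error = z* · SE = 2.326 × 2.5582 = 5.9504.
x̄₁ − x̄₂ = 143.7 − 126.3 = 17.4000.
CI: 17.4000 ± 5.9504 = (11.45, 23.35).

(11.45, 23.35)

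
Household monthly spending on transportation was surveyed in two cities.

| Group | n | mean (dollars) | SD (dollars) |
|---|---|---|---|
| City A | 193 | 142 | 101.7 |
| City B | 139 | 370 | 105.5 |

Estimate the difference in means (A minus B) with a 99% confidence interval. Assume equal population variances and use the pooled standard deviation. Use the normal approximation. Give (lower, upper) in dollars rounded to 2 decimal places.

(-257.60, -198.40)

Pooled variance s_p² = [192·101.7² + 138·105.5²] / (193+139−2) = 10672.1496, so s_p = 103.3061.
SE_diff = s_p·√(1/n₁ + 1/n₂) = 103.3061·√(1/193 + 1/139) = 11.4924.
z* = 2.576; margin = 2.576 × 11.4924 = 29.6044.
Difference = 142 − 370 = -228.0000.
-228.0000 ± 29.6044 → (-257.60, -198.40).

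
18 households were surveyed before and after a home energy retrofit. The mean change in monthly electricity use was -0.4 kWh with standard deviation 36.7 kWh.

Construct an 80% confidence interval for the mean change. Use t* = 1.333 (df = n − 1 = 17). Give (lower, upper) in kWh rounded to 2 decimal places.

This is a matched-pairs design, so SE = s_d/√n = 36.7/√18 = 8.6503.
Margin = 1.333 × 8.6503 = 11.5308; the interval is -0.4 ± 11.5308 = (-11.93, 11.13).

(-11.93, 11.13)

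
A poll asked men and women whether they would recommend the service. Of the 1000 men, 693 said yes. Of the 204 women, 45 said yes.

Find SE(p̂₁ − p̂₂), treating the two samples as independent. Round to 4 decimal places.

Sample proportions: 693/1000 = 0.6930, 45/204 = 0.2206.
Each SE is √(p̂(1−p̂)/n): √(0.6930·0.3070/1000) = 0.01459 and √(0.2206·0.7794/204) = 0.02903.
SE(p̂₁ − p̂₂) = √(SE₁² + SE₂²) = √(0.0002128681 + 0.0008427409) = 0.03249, since the two samples are independent.

0.0325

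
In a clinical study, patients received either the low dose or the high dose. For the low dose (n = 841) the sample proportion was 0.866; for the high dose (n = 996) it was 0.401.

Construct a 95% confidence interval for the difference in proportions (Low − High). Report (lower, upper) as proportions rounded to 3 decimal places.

(0.427, 0.503)

The two standard errors are √(0.8660×0.1340/841) = 0.01175 and √(0.4010×0.5990/996) = 0.01553.
Because the samples are independent, SE_diff = √(0.01175² + 0.01553²) = 0.01947.
Using z* = 1.960 for 95%, ME = 1.960 × 0.01947 = 0.03816.
p̂₁ − p̂₂ = 0.4650; interval 0.4650 ± 0.03816 gives (0.427, 0.503).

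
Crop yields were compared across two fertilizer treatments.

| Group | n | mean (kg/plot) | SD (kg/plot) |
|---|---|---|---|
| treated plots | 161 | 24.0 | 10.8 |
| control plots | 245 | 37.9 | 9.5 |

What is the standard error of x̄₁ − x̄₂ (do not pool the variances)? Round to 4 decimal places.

1.0454

SE₁ = s₁/√n₁ = 10.8/√161 = 0.8512; SE₂ = 9.5/√245 = 0.6069.
Independent samples, unequal variances: SE_diff = √(SE₁² + SE₂²) = √(0.72454144 + 0.36832761) = 1.0454.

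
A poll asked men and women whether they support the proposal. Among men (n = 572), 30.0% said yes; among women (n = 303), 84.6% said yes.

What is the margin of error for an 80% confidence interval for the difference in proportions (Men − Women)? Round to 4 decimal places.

Each SE is √(p̂(1−p̂)/n): √(0.3000·0.7000/572) = 0.01916 and √(0.8460·0.1540/303) = 0.02074.
SE(p̂₁ − p̂₂) = √(SE₁² + SE₂²) = √(0.0003671056 + 0.0004301476) = 0.02824, since the two samples are independent.
At 80% confidence z* = 1.282; margin = 1.282 × 0.02824 = 0.03620.

0.0362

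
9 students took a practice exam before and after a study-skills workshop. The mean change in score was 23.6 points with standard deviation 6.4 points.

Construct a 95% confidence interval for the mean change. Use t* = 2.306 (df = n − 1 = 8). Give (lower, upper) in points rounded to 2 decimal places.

Paired design: SE = s_d/√n = 6.4/√9 = 2.1333.
t* = 2.306; margin of error = 2.306 × 2.1333 = 4.9194.
23.6 ± 4.9194 → (18.68, 28.52).

(18.68, 28.52)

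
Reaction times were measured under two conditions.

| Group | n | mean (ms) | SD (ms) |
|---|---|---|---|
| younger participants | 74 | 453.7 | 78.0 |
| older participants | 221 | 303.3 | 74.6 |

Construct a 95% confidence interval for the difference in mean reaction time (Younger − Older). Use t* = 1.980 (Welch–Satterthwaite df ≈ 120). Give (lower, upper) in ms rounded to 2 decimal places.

Per-group SEs: s₁/√n₁ = 78.0/√74 = 9.0673, s₂/√n₂ = 74.6/√221 = 5.0181.
Unpooled SE of the difference: √(82.21592929 + 25.18132761) = 10.3633.
Margin of error = t* · SE = 1.980 × 10.3633 = 20.5193.
x̄₁ − x̄₂ = 453.7 − 303.3 = 150.4000.
CI: 150.4000 ± 20.5193 = (129.88, 170.92).

(129.88, 170.92)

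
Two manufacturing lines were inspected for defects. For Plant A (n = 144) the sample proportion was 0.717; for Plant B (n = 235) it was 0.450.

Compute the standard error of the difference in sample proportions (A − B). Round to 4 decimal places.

Each SE is √(p̂(1−p̂)/n): √(0.7170·0.2830/144) = 0.03754 and √(0.4500·0.5500/235) = 0.03245.
SE(p̂₁ − p̂₂) = √(SE₁² + SE₂²) = √(0.0014092516 + 0.0010530025) = 0.04962, since the two samples are independent.

0.0496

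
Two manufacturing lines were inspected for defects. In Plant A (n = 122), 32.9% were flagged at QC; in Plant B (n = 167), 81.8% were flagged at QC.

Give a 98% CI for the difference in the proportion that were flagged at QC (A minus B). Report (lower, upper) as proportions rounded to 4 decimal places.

(-0.6099, -0.3681)

The two standard errors are √(0.3290×0.6710/122) = 0.04254 and √(0.8180×0.1820/167) = 0.02986.
Because the samples are independent, SE_diff = √(0.04254² + 0.02986²) = 0.05197.
Using z* = 2.326 for 98%, ME = 2.326 × 0.05197 = 0.12088.
p̂₁ − p̂₂ = -0.4890; interval -0.4890 ± 0.12088 gives (-0.6099, -0.3681).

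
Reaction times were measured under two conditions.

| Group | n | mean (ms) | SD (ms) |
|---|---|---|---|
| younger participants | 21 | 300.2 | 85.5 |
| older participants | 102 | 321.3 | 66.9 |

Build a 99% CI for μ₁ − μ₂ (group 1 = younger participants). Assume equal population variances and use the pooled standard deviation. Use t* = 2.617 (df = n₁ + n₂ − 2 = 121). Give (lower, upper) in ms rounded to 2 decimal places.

(-65.20, 23.00)

Pooled variance s_p² = [20·85.5² + 101·66.9²] / (21+102−2) = 4944.1455, so s_p = 70.3146.
SE_diff = s_p·√(1/n₁ + 1/n₂) = 70.3146·√(1/21 + 1/102) = 16.8496.
t* = 2.617; margin = 2.617 × 16.8496 = 44.0954.
Difference = 300.2 − 321.3 = -21.1000.
-21.1000 ± 44.0954 → (-65.20, 23.00).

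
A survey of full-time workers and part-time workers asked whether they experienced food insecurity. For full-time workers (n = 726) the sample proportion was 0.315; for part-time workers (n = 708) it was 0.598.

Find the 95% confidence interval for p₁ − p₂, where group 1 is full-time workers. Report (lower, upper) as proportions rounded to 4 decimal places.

SE₁ = √(p̂₁(1−p̂₁)/n₁) = √(0.3150·0.6850/726) = 0.01724; SE₂ = √(0.5980·0.4020/708) = 0.01843.
Independent samples: SE of the difference = √(SE₁² + SE₂²) = √(0.0002972176 + 0.0003396649) = 0.02524.
z* for 95% confidence is 1.960, so the margin of error is 1.960 × 0.02524 = 0.04947.
Point estimate p̂₁ − p̂₂ = 0.3150 − 0.5980 = -0.2830.
-0.2830 ± 0.04947 → (-0.3325, -0.2335).

(-0.3325, -0.2335)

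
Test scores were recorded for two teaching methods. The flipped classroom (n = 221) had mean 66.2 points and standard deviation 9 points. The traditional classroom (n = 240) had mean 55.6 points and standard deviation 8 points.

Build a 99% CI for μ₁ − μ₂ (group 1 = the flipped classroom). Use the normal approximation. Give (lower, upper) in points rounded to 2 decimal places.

SE₁ = s₁/√n₁ = 9/√221 = 0.6054; SE₂ = 8/√240 = 0.5164.
Independent samples, unequal variances: SE_diff = √(SE₁² + SE₂²) = √(0.36650916 + 0.26666896) = 0.7957.
z* = 2.576, so margin of error = 2.576 × 0.7957 = 2.0497.
Difference in means = 66.2 − 55.6 = 10.6000.
10.6000 ± 2.0497 → (8.55, 12.65).

(8.55, 12.65)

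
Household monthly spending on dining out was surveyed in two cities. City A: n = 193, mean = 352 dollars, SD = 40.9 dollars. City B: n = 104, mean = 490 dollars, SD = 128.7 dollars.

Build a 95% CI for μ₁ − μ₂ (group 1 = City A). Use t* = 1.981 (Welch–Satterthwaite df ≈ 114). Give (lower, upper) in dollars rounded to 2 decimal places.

(-163.67, -112.33)

SE₁ = s₁/√n₁ = 40.9/√193 = 2.9440; SE₂ = 128.7/√104 = 12.6201.
Independent samples, unequal variances: SE_diff = √(SE₁² + SE₂²) = √(8.667136 + 159.26692401) = 12.9589.
t* = 1.981, so margin of error = 1.981 × 12.9589 = 25.6716.
Difference in means = 352 − 490 = -138.0000.
-138.0000 ± 25.6716 → (-163.67, -112.33).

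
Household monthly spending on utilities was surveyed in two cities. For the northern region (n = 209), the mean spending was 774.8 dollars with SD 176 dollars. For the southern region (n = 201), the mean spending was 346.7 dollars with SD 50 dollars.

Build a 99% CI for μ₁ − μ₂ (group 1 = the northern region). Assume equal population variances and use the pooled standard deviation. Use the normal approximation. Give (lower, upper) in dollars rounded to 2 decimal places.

s_p = √[((n₁−1)s₁² + (n₂−1)s₂²)/(n₁+n₂−2)] = √[(208·176² + 200·50²)/408] = 130.4499.
SE = 130.4499·√(1/209 + 1/201) = 12.8874.
With z* = 2.576, margin = 2.576 × 12.8874 = 33.1979.
x̄₁ − x̄₂ = 774.8 − 346.7 = 428.1000; interval 428.1000 ± 33.1979 = (394.90, 461.30).

(394.90, 461.30)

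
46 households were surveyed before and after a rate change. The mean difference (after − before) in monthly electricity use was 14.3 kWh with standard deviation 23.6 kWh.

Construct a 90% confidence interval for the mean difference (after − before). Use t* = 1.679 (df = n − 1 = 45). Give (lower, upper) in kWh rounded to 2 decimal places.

Paired design: SE = s_d/√n = 23.6/√46 = 3.4796.
t* = 1.679; margin of error = 1.679 × 3.4796 = 5.8422.
14.3 ± 5.8422 → (8.46, 20.14).

(8.46, 20.14)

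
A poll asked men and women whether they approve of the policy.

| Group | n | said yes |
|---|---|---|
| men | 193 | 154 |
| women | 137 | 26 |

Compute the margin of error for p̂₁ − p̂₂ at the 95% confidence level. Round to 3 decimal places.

Sample proportions: 154/193 = 0.7979, 26/137 = 0.1898.
Each SE is √(p̂(1−p̂)/n): √(0.7979·0.2021/193) = 0.02891 and √(0.1898·0.8102/137) = 0.03350.
SE(p̂₁ − p̂₂) = √(SE₁² + SE₂²) = √(0.0008357881 + 0.00112225) = 0.04425, since the two samples are independent.
At 95% confidence z* = 1.960; margin = 1.960 × 0.04425 = 0.08673.

0.087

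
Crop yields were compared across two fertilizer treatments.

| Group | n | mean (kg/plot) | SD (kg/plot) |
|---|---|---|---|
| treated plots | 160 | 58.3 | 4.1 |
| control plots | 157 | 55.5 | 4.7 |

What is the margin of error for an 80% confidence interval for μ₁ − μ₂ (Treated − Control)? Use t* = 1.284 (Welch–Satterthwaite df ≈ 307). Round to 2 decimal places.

SE₁ = s₁/√n₁ = 4.1/√160 = 0.3241; SE₂ = 4.7/√157 = 0.3751.
Independent samples, unequal variances: SE_diff = √(SE₁² + SE₂²) = √(0.10504081 + 0.14070001) = 0.4957.
t* = 1.284, so margin of error = 1.284 × 0.4957 = 0.6365.

0.64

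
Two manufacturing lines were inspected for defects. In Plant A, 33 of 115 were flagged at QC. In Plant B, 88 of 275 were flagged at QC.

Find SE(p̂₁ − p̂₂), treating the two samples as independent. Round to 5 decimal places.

0.05070

First, p̂₁ = 33/115 = 0.2870; p̂₂ = 88/275 = 0.3200.
The two standard errors are √(0.2870×0.7130/115) = 0.04218 and √(0.3200×0.6800/275) = 0.02813.
Because the samples are independent, SE_diff = √(0.04218² + 0.02813²) = 0.05070.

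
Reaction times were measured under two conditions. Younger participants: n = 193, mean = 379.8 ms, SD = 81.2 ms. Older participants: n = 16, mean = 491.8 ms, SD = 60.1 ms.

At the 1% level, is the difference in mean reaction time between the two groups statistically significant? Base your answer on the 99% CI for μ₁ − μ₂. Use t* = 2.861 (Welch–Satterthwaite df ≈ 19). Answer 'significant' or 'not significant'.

Per-group SEs: s₁/√n₁ = 81.2/√193 = 5.8449, s₂/√n₂ = 60.1/√16 = 15.0250.
Unpooled SE of the difference: √(34.16285601 + 225.750625) = 16.1218.
Margin of error = t* · SE = 2.861 × 16.1218 = 46.1245.
x̄₁ − x̄₂ = 379.8 − 491.8 = -112.0000.
CI: -112.0000 ± 46.1245 = (-158.1245, -65.8755).
The interval (-158.1245, -65.8755) does not contain 0, so the difference is significant.

significant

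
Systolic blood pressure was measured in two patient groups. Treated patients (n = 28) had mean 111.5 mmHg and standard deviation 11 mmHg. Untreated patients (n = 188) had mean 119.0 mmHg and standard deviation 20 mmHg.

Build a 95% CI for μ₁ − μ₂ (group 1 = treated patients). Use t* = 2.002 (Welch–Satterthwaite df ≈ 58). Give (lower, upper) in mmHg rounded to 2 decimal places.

(-12.58, -2.42)

SE₁ = s₁/√n₁ = 11/√28 = 2.0788; SE₂ = 20/√188 = 1.4586.
Independent samples, unequal variances: SE_diff = √(SE₁² + SE₂²) = √(4.32140944 + 2.12751396) = 2.5395.
t* = 2.002, so margin of error = 2.002 × 2.5395 = 5.0841.
Difference in means = 111.5 − 119.0 = -7.5000.
-7.5000 ± 5.0841 → (-12.58, -2.42).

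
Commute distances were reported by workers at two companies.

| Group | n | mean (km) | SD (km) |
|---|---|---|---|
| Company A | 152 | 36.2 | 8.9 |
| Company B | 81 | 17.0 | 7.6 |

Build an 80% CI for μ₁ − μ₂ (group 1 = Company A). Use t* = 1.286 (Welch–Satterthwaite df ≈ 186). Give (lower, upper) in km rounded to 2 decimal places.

(17.77, 20.63)

Standard errors of each mean: 8.9/√152 = 0.7219 and 7.6/√81 = 0.8444.
SE(x̄₁ − x̄₂) = √(0.7219² + 0.8444²) = 1.1109 for independent samples with unequal variances.
With t* = 1.286, the margin is 1.286 × 1.1109 = 1.4286.
x̄₁ − x̄₂ = 36.2 − 17.0 = 19.2000; the interval is 19.2000 ± 1.4286 = (17.77, 20.63).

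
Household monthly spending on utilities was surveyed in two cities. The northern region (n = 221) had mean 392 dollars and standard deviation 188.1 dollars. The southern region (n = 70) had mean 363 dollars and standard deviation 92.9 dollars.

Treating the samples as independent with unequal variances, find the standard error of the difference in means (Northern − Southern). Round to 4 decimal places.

Standard errors of each mean: 188.1/√221 = 12.6530 and 92.9/√70 = 11.1037.
SE(x̄₁ − x̄₂) = √(12.6530² + 11.1037²) = 16.8342 for independent samples with unequal variances.

16.8342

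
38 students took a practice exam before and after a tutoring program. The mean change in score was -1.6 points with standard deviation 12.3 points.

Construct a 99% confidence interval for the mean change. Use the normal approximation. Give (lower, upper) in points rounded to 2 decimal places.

Paired design: SE = s_d/√n = 12.3/√38 = 1.9953.
z* = 2.576; margin of error = 2.576 × 1.9953 = 5.1399.
-1.6 ± 5.1399 → (-6.74, 3.54).

(-6.74, 3.54)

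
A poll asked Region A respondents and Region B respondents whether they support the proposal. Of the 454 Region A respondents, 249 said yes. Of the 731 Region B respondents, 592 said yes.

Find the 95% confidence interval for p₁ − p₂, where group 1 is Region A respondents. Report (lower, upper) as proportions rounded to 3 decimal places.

First, p̂₁ = 249/454 = 0.5485; p̂₂ = 592/731 = 0.8098.
The two standard errors are √(0.5485×0.4515/454) = 0.02336 and √(0.8098×0.1902/731) = 0.01452.
Because the samples are independent, SE_diff = √(0.02336² + 0.01452²) = 0.02750.
Using z* = 1.960 for 95%, ME = 1.960 × 0.02750 = 0.05390.
p̂₁ − p̂₂ = -0.2613; interval -0.2613 ± 0.05390 gives (-0.315, -0.207).

(-0.315, -0.207)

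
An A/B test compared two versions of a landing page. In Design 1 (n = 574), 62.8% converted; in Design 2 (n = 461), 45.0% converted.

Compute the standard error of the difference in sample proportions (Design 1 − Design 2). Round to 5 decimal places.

0.03072

Each SE is √(p̂(1−p̂)/n): √(0.6280·0.3720/574) = 0.02017 and √(0.4500·0.5500/461) = 0.02317.
SE(p̂₁ − p̂₂) = √(SE₁² + SE₂²) = √(0.0004068289 + 0.0005368489) = 0.03072, since the two samples are independent.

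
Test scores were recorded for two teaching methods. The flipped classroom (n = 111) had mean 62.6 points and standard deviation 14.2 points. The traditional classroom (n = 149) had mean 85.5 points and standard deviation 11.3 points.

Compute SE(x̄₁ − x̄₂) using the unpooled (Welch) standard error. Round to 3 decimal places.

Per-group SEs: s₁/√n₁ = 14.2/√111 = 1.3478, s₂/√n₂ = 11.3/√149 = 0.9257.
Unpooled SE of the difference: √(1.81656484 + 0.85692049) = 1.6351.

1.635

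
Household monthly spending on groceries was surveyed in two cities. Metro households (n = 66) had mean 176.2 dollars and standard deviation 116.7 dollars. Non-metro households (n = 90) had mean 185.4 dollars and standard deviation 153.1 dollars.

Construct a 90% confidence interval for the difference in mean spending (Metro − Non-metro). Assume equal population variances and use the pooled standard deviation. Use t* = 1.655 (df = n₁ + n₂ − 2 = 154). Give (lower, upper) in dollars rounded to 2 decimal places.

(-46.45, 28.05)

s_p = √[((n₁−1)s₁² + (n₂−1)s₂²)/(n₁+n₂−2)] = √[(65·116.7² + 89·153.1²)/154] = 138.9046.
SE = 138.9046·√(1/66 + 1/90) = 22.5105.
With t* = 1.655, margin = 1.655 × 22.5105 = 37.2549.
x̄₁ − x̄₂ = 176.2 − 185.4 = -9.2000; interval -9.2000 ± 37.2549 = (-46.45, 28.05).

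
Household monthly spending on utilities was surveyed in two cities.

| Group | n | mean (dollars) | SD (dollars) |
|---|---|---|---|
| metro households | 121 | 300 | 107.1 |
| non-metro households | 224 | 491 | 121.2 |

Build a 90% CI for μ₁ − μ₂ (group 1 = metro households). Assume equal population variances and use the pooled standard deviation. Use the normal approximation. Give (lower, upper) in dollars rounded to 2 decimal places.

(-212.61, -169.39)

s_p = √[((n₁−1)s₁² + (n₂−1)s₂²)/(n₁+n₂−2)] = √[(120·107.1² + 223·121.2²)/343] = 116.4614.
SE = 116.4614·√(1/121 + 1/224) = 13.1394.
With z* = 1.645, margin = 1.645 × 13.1394 = 21.6143.
x̄₁ − x̄₂ = 300 − 491 = -191.0000; interval -191.0000 ± 21.6143 = (-212.61, -169.39).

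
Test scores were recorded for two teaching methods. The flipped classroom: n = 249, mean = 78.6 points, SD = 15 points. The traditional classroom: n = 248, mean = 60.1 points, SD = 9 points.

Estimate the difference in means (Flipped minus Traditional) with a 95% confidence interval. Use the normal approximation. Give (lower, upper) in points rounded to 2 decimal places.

(16.33, 20.67)

Per-group SEs: s₁/√n₁ = 15/√249 = 0.9506, s₂/√n₂ = 9/√248 = 0.5715.
Unpooled SE of the difference: √(0.90364036 + 0.32661225) = 1.1092.
Margin of error = z* · SE = 1.960 × 1.1092 = 2.1740.
x̄₁ − x̄₂ = 78.6 − 60.1 = 18.5000.
CI: 18.5000 ± 2.1740 = (16.33, 20.67).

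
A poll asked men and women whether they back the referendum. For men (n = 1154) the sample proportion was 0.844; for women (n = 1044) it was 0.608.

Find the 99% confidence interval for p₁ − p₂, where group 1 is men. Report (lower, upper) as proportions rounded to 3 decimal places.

Each SE is √(p̂(1−p̂)/n): √(0.8440·0.1560/1154) = 0.01068 and √(0.6080·0.3920/1044) = 0.01511.
SE(p̂₁ − p̂₂) = √(SE₁² + SE₂²) = √(0.0001140624 + 0.0002283121) = 0.01850, since the two samples are independent.
At 99% confidence z* = 2.576; margin = 2.576 × 0.01850 = 0.04766.
The difference is 0.8440 − 0.6080 = 0.2360, so the interval is 0.2360 ± 0.04766 = (0.188, 0.284).

(0.188, 0.284)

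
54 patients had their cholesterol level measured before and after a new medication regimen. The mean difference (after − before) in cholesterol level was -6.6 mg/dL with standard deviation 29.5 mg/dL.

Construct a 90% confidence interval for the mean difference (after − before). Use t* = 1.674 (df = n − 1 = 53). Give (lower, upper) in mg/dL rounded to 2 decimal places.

(-13.32, 0.12)

This is a matched-pairs design, so SE = s_d/√n = 29.5/√54 = 4.0144.
Margin = 1.674 × 4.0144 = 6.7201; the interval is -6.6 ± 6.7201 = (-13.32, 0.12).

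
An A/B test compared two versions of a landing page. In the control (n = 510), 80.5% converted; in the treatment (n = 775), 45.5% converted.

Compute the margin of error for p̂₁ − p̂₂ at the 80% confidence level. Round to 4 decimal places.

The two standard errors are √(0.8050×0.1950/510) = 0.01754 and √(0.4550×0.5450/775) = 0.01789.
Because the samples are independent, SE_diff = √(0.01754² + 0.01789²) = 0.02505.
Using z* = 1.282 for 80%, ME = 1.282 × 0.02505 = 0.03211.

0.0321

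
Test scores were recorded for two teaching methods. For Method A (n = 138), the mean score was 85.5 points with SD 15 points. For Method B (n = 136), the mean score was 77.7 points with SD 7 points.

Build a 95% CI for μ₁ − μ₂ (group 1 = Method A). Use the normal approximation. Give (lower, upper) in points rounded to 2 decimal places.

(5.03, 10.57)

Per-group SEs: s₁/√n₁ = 15/√138 = 1.2769, s₂/√n₂ = 7/√136 = 0.6002.
Unpooled SE of the difference: √(1.63047361 + 0.36024004) = 1.4109.
Margin of error = z* · SE = 1.960 × 1.4109 = 2.7654.
x̄₁ − x̄₂ = 85.5 − 77.7 = 7.8000.
CI: 7.8000 ± 2.7654 = (5.03, 10.57).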